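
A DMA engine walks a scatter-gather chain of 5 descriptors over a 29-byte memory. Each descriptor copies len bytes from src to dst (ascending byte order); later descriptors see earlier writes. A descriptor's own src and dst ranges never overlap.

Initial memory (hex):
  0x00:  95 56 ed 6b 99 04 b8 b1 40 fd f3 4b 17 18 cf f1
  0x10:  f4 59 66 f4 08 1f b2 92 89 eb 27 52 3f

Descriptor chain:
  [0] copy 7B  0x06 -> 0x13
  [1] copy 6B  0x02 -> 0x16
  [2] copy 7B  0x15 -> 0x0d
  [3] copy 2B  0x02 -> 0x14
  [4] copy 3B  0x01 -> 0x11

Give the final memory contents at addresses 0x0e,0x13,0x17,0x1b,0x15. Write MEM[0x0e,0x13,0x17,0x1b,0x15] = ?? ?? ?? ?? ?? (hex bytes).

#0 dst[0x13+7] := {0xb8,0xb1,0x40,0xfd,0xf3,0x4b,0x17}
#1 dst[0x16+6] := {0xed,0x6b,0x99,0x04,0xb8,0xb1}
#2 dst[0x0d+7] := {0x40,0xed,0x6b,0x99,0x04,0xb8,0xb1}
#3 dst[0x14+2] := {0xed,0x6b}
#4 dst[0x11+3] := {0x56,0xed,0x6b}
query mem[0x0e]=0xed, mem[0x13]=0x6b, mem[0x17]=0x6b, mem[0x1b]=0xb1, mem[0x15]=0x6b

MEM[0x0e,0x13,0x17,0x1b,0x15] = ed 6b 6b b1 6b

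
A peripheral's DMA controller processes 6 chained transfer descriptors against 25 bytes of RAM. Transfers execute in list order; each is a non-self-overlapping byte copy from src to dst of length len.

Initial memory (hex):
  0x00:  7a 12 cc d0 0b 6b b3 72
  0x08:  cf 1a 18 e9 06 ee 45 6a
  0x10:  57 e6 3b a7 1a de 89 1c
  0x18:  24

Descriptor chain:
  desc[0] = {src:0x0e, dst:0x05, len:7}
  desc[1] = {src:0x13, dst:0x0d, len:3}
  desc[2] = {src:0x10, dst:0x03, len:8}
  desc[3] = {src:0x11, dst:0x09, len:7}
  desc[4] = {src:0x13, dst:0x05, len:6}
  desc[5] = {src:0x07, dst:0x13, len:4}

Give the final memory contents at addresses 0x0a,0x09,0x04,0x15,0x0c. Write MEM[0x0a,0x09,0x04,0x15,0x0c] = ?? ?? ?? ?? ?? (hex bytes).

D0: mem[0x05..0x0b] <- [45 6a 57 e6 3b a7 1a]
D1: mem[0x0d..0x0f] <- [a7 1a de]
D2: mem[0x03..0x0a] <- [57 e6 3b a7 1a de 89 1c]
D3: mem[0x09..0x0f] <- [e6 3b a7 1a de 89 1c]
D4: mem[0x05..0x0a] <- [a7 1a de 89 1c 24]
D5: mem[0x13..0x16] <- [de 89 1c 24]
query mem[0x0a]=0x24, mem[0x09]=0x1c, mem[0x04]=0xe6, mem[0x15]=0x1c, mem[0x0c]=0x1a

MEM[0x0a,0x09,0x04,0x15,0x0c] = 24 1c e6 1c 1a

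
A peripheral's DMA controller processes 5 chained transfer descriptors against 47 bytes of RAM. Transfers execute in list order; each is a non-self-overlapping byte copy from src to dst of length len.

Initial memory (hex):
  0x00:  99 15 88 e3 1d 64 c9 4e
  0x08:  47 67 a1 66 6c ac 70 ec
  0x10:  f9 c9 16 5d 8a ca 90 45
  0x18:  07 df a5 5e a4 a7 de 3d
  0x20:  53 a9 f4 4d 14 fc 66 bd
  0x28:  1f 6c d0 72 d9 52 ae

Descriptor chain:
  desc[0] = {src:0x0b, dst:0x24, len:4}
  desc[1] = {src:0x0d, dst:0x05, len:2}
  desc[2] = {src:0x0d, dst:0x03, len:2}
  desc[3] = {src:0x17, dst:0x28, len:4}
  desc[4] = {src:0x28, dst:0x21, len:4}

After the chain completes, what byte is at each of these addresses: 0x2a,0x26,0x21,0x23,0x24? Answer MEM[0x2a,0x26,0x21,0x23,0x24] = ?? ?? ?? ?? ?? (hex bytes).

D0: mem[0x24..0x27] <- [66 6c ac 70]
D1: mem[0x05..0x06] <- [ac 70]
D2: mem[0x03..0x04] <- [ac 70]
D3: mem[0x28..0x2b] <- [45 07 df a5]
D4: mem[0x21..0x24] <- [45 07 df a5]
query mem[0x2a]=0xdf, mem[0x26]=0xac, mem[0x21]=0x45, mem[0x23]=0xdf, mem[0x24]=0xa5

MEM[0x2a,0x26,0x21,0x23,0x24] = df ac 45 df a5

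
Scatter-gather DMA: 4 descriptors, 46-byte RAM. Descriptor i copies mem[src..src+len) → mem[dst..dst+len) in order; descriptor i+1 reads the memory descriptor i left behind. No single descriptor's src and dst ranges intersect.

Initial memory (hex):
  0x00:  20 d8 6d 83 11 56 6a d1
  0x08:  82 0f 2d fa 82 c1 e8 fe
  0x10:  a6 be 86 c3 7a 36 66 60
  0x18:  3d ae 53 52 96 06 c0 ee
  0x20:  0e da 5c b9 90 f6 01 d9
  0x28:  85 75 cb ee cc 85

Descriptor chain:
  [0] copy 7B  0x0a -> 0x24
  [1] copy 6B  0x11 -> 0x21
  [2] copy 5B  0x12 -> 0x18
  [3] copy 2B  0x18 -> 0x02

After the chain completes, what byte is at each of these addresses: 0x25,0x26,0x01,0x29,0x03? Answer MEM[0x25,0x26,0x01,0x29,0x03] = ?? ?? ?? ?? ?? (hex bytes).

MEM[0x25,0x26,0x01,0x29,0x03] = 36 66 d8 fe c3

D0: mem[0x24..0x2a] <- [2d fa 82 c1 e8 fe a6]
D1: mem[0x21..0x26] <- [be 86 c3 7a 36 66]
D2: mem[0x18..0x1c] <- [86 c3 7a 36 66]
D3: mem[0x02..0x03] <- [86 c3]
query mem[0x25]=0x36, mem[0x26]=0x66, mem[0x01]=0xd8, mem[0x29]=0xfe, mem[0x03]=0xc3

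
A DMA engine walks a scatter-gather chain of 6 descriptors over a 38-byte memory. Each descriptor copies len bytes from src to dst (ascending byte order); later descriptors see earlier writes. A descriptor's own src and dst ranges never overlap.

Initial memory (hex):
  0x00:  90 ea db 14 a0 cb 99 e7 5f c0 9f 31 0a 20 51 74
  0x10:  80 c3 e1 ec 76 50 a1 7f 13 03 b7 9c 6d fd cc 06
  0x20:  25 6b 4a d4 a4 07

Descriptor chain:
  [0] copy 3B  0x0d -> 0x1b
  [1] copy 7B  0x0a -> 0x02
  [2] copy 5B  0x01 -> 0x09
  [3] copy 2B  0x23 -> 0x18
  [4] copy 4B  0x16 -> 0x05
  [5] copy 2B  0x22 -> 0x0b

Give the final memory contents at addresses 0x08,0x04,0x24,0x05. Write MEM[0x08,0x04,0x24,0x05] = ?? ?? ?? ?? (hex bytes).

MEM[0x08,0x04,0x24,0x05] = a4 0a a4 a1

D0: mem[0x1b..0x1d] <- [20 51 74]
D1: mem[0x02..0x08] <- [9f 31 0a 20 51 74 80]
D2: mem[0x09..0x0d] <- [ea 9f 31 0a 20]
D3: mem[0x18..0x19] <- [d4 a4]
D4: mem[0x05..0x08] <- [a1 7f d4 a4]
D5: mem[0x0b..0x0c] <- [4a d4]
query mem[0x08]=0xa4, mem[0x04]=0x0a, mem[0x24]=0xa4, mem[0x05]=0xa1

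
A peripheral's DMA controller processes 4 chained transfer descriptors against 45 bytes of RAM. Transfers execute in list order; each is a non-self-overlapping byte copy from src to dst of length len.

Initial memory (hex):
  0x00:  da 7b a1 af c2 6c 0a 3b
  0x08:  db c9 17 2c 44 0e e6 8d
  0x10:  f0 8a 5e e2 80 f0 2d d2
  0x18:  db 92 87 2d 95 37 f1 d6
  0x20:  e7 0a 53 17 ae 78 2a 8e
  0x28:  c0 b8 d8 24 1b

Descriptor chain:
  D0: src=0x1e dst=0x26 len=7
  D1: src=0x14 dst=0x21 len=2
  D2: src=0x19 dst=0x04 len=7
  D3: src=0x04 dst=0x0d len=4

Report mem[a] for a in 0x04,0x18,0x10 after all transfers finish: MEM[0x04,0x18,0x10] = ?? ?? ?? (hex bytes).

MEM[0x04,0x18,0x10] = 92 db 95

  after D0: wrote 7B at 0x26 = f1d6e70a5317ae
  after D1: wrote 2B at 0x21 = 80f0
  after D2: wrote 7B at 0x04 = 92872d9537f1d6
  after D3: wrote 4B at 0x0d = 92872d95
query mem[0x04]=0x92, mem[0x18]=0xdb, mem[0x10]=0x95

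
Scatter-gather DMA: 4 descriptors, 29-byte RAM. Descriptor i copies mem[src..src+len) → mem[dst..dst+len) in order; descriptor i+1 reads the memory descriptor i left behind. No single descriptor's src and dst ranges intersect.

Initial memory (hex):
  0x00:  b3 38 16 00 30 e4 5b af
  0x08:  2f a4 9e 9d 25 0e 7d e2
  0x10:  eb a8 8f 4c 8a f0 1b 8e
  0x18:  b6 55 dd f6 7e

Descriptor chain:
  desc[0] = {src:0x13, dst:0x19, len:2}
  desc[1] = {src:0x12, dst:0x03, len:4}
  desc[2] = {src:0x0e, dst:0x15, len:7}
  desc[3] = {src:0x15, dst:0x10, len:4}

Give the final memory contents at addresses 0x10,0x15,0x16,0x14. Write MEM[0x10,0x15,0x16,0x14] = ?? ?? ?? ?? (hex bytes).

MEM[0x10,0x15,0x16,0x14] = 7d 7d e2 8a

D0: mem[0x19..0x1a] <- [4c 8a]
D1: mem[0x03..0x06] <- [8f 4c 8a f0]
D2: mem[0x15..0x1b] <- [7d e2 eb a8 8f 4c 8a]
D3: mem[0x10..0x13] <- [7d e2 eb a8]
query mem[0x10]=0x7d, mem[0x15]=0x7d, mem[0x16]=0xe2, mem[0x14]=0x8a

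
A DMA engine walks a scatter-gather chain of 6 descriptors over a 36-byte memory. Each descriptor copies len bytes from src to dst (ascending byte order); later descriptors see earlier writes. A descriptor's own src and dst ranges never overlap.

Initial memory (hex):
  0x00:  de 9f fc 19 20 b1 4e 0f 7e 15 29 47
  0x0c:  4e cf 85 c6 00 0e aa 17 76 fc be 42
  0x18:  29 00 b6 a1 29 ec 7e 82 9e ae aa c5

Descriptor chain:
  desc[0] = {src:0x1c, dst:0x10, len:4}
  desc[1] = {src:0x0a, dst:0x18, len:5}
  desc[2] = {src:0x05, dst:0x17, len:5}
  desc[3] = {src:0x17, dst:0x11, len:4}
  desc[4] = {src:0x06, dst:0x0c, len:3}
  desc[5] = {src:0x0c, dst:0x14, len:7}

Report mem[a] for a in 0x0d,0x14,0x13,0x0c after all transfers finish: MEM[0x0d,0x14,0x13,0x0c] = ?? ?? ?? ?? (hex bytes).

MEM[0x0d,0x14,0x13,0x0c] = 0f 4e 0f 4e

#0 dst[0x10+4] := {0x29,0xec,0x7e,0x82}
#1 dst[0x18+5] := {0x29,0x47,0x4e,0xcf,0x85}
#2 dst[0x17+5] := {0xb1,0x4e,0x0f,0x7e,0x15}
#3 dst[0x11+4] := {0xb1,0x4e,0x0f,0x7e}
#4 dst[0x0c+3] := {0x4e,0x0f,0x7e}
#5 dst[0x14+7] := {0x4e,0x0f,0x7e,0xc6,0x29,0xb1,0x4e}
query mem[0x0d]=0x0f, mem[0x14]=0x4e, mem[0x13]=0x0f, mem[0x0c]=0x4e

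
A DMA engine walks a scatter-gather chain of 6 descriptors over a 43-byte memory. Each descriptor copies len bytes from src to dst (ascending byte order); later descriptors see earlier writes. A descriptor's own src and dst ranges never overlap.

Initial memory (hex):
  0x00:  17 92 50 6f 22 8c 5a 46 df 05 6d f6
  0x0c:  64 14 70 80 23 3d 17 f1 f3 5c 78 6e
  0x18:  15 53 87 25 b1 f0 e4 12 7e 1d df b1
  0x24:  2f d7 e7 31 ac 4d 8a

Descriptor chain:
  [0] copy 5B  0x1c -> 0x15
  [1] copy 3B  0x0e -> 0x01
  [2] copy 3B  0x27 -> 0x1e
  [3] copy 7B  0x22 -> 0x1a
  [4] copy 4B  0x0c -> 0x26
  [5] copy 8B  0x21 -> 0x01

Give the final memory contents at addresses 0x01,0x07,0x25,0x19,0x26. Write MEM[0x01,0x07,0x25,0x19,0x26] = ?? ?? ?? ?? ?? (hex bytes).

[0] 0x1c->0x15 len=5 : b1 f0 e4 12 7e
[1] 0x0e->0x01 len=3 : 70 80 23
[2] 0x27->0x1e len=3 : 31 ac 4d
[3] 0x22->0x1a len=7 : df b1 2f d7 e7 31 ac
[4] 0x0c->0x26 len=4 : 64 14 70 80
[5] 0x21->0x01 len=8 : 1d df b1 2f d7 64 14 70
query mem[0x01]=0x1d, mem[0x07]=0x14, mem[0x25]=0xd7, mem[0x19]=0x7e, mem[0x26]=0x64

MEM[0x01,0x07,0x25,0x19,0x26] = 1d 14 d7 7e 64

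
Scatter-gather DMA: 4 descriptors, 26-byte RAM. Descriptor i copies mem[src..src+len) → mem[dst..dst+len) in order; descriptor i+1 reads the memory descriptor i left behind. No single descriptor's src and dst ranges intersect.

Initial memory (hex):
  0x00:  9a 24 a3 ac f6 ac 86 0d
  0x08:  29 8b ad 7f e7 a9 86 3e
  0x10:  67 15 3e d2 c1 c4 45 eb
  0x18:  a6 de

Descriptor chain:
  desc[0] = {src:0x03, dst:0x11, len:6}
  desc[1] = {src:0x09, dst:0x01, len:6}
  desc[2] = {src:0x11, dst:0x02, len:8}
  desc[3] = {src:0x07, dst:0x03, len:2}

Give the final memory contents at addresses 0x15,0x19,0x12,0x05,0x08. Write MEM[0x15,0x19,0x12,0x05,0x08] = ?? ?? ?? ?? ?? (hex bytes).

  after D0: wrote 6B at 0x11 = acf6ac860d29
  after D1: wrote 6B at 0x01 = 8bad7fe7a986
  after D2: wrote 8B at 0x02 = acf6ac860d29eba6
  after D3: wrote 2B at 0x03 = 29eb
query mem[0x15]=0x0d, mem[0x19]=0xde, mem[0x12]=0xf6, mem[0x05]=0x86, mem[0x08]=0xeb

MEM[0x15,0x19,0x12,0x05,0x08] = 0d de f6 86 eb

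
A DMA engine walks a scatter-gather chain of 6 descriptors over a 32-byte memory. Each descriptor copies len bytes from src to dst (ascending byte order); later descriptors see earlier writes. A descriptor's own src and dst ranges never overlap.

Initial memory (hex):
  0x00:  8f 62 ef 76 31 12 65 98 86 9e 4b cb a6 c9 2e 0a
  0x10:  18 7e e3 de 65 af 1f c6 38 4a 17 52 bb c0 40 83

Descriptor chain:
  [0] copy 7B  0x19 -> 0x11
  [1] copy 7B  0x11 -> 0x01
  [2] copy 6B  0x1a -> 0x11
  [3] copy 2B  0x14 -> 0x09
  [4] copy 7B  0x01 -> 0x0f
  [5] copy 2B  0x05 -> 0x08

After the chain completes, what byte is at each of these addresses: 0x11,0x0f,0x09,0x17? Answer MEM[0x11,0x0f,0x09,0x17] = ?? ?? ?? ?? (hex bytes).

MEM[0x11,0x0f,0x09,0x17] = 52 4a 40 83

D0: mem[0x11..0x17] <- [4a 17 52 bb c0 40 83]
D1: mem[0x01..0x07] <- [4a 17 52 bb c0 40 83]
D2: mem[0x11..0x16] <- [17 52 bb c0 40 83]
D3: mem[0x09..0x0a] <- [c0 40]
D4: mem[0x0f..0x15] <- [4a 17 52 bb c0 40 83]
D5: mem[0x08..0x09] <- [c0 40]
query mem[0x11]=0x52, mem[0x0f]=0x4a, mem[0x09]=0x40, mem[0x17]=0x83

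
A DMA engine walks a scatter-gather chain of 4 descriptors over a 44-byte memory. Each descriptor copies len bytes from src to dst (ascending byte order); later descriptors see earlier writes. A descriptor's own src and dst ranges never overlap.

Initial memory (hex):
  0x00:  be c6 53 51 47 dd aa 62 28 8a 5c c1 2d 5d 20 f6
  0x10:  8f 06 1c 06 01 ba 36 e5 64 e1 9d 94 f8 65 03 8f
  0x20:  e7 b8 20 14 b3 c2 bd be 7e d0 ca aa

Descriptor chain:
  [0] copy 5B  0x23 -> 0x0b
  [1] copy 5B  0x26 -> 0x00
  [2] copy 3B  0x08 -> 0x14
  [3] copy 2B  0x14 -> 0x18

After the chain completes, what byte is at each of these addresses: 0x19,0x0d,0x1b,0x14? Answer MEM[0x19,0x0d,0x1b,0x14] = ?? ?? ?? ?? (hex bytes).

MEM[0x19,0x0d,0x1b,0x14] = 8a c2 94 28

#0 dst[0x0b+5] := {0x14,0xb3,0xc2,0xbd,0xbe}
#1 dst[0x00+5] := {0xbd,0xbe,0x7e,0xd0,0xca}
#2 dst[0x14+3] := {0x28,0x8a,0x5c}
#3 dst[0x18+2] := {0x28,0x8a}
query mem[0x19]=0x8a, mem[0x0d]=0xc2, mem[0x1b]=0x94, mem[0x14]=0x28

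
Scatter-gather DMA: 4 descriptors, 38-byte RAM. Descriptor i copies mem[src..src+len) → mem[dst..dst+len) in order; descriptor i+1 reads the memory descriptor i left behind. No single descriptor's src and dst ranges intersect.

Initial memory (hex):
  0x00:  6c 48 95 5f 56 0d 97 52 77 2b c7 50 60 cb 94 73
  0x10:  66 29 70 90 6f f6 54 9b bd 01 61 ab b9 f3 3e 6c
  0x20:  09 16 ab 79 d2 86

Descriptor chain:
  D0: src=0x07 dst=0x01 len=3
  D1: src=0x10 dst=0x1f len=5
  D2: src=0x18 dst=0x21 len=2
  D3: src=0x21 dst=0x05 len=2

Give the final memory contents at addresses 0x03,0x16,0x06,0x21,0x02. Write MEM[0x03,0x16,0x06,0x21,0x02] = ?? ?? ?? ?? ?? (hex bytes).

[0] 0x07->0x01 len=3 : 52 77 2b
[1] 0x10->0x1f len=5 : 66 29 70 90 6f
[2] 0x18->0x21 len=2 : bd 01
[3] 0x21->0x05 len=2 : bd 01
query mem[0x03]=0x2b, mem[0x16]=0x54, mem[0x06]=0x01, mem[0x21]=0xbd, mem[0x02]=0x77

MEM[0x03,0x16,0x06,0x21,0x02] = 2b 54 01 bd 77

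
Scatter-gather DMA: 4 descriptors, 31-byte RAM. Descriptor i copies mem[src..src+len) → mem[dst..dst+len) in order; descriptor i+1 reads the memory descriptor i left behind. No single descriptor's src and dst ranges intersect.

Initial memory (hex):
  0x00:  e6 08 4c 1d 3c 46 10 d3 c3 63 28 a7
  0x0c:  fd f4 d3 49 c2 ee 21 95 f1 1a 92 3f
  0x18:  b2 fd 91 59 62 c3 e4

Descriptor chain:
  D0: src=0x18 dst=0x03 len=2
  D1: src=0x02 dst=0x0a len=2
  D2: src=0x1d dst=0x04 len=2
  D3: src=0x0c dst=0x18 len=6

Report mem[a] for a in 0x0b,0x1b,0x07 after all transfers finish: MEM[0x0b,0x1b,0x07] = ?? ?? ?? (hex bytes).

#0 dst[0x03+2] := {0xb2,0xfd}
#1 dst[0x0a+2] := {0x4c,0xb2}
#2 dst[0x04+2] := {0xc3,0xe4}
#3 dst[0x18+6] := {0xfd,0xf4,0xd3,0x49,0xc2,0xee}
query mem[0x0b]=0xb2, mem[0x1b]=0x49, mem[0x07]=0xd3

MEM[0x0b,0x1b,0x07] = b2 49 d3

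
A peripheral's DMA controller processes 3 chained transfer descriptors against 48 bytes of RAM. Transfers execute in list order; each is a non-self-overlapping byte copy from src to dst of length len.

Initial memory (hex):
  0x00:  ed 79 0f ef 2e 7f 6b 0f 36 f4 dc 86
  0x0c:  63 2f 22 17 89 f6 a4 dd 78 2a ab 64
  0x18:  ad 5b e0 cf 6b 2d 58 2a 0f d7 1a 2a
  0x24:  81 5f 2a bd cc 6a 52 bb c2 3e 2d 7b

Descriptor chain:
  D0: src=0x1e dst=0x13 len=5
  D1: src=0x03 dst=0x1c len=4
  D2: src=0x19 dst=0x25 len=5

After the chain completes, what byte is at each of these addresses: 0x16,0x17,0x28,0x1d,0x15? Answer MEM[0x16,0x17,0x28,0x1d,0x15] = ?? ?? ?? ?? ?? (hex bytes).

[0] 0x1e->0x13 len=5 : 58 2a 0f d7 1a
[1] 0x03->0x1c len=4 : ef 2e 7f 6b
[2] 0x19->0x25 len=5 : 5b e0 cf ef 2e
query mem[0x16]=0xd7, mem[0x17]=0x1a, mem[0x28]=0xef, mem[0x1d]=0x2e, mem[0x15]=0x0f

MEM[0x16,0x17,0x28,0x1d,0x15] = d7 1a ef 2e 0f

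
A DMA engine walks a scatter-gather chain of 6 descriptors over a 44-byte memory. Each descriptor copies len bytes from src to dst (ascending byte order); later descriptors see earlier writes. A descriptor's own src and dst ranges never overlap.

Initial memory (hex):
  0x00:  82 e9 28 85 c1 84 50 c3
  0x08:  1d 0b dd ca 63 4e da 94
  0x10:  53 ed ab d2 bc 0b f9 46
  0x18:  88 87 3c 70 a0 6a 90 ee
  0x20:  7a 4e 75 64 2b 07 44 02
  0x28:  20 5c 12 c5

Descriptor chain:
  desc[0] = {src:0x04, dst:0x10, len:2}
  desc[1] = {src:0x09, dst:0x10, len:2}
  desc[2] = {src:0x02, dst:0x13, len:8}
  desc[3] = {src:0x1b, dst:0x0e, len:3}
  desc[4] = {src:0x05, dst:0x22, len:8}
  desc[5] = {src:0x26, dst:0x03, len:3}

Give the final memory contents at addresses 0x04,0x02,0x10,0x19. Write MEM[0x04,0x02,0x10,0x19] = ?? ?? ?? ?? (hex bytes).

MEM[0x04,0x02,0x10,0x19] = dd 28 6a 1d

D0: mem[0x10..0x11] <- [c1 84]
D1: mem[0x10..0x11] <- [0b dd]
D2: mem[0x13..0x1a] <- [28 85 c1 84 50 c3 1d 0b]
D3: mem[0x0e..0x10] <- [70 a0 6a]
D4: mem[0x22..0x29] <- [84 50 c3 1d 0b dd ca 63]
D5: mem[0x03..0x05] <- [0b dd ca]
query mem[0x04]=0xdd, mem[0x02]=0x28, mem[0x10]=0x6a, mem[0x19]=0x1d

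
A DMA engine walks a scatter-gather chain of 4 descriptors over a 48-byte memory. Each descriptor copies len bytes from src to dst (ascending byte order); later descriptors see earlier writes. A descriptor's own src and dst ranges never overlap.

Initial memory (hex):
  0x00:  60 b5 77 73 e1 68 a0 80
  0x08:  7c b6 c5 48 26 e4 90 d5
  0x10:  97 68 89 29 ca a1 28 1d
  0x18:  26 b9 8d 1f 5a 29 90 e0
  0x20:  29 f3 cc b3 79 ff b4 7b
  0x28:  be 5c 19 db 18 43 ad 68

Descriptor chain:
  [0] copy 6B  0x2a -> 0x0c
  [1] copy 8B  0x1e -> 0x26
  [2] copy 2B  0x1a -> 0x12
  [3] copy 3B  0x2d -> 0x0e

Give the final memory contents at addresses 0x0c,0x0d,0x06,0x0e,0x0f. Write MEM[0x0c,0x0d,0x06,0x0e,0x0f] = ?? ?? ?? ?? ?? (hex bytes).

MEM[0x0c,0x0d,0x06,0x0e,0x0f] = 19 db a0 ff ad

[0] 0x2a->0x0c len=6 : 19 db 18 43 ad 68
[1] 0x1e->0x26 len=8 : 90 e0 29 f3 cc b3 79 ff
[2] 0x1a->0x12 len=2 : 8d 1f
[3] 0x2d->0x0e len=3 : ff ad 68
query mem[0x0c]=0x19, mem[0x0d]=0xdb, mem[0x06]=0xa0, mem[0x0e]=0xff, mem[0x0f]=0xad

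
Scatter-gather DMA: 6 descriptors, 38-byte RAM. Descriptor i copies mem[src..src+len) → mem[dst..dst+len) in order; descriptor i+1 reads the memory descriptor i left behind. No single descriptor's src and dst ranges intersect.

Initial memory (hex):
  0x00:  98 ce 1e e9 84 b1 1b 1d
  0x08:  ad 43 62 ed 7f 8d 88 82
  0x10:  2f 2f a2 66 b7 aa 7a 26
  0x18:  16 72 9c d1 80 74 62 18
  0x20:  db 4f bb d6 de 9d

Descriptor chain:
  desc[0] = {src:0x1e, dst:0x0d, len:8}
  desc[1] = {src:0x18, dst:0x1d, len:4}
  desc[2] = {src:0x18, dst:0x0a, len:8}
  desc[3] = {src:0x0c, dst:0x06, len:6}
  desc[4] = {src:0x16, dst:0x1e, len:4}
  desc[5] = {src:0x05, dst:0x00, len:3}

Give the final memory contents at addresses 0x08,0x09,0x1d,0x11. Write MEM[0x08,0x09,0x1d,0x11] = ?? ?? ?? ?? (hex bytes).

MEM[0x08,0x09,0x1d,0x11] = 80 16 16 9c

  after D0: wrote 8B at 0x0d = 6218db4fbbd6de9d
  after D1: wrote 4B at 0x1d = 16729cd1
  after D2: wrote 8B at 0x0a = 16729cd18016729c
  after D3: wrote 6B at 0x06 = 9cd18016729c
  after D4: wrote 4B at 0x1e = 7a261672
  after D5: wrote 3B at 0x00 = b19cd1
query mem[0x08]=0x80, mem[0x09]=0x16, mem[0x1d]=0x16, mem[0x11]=0x9c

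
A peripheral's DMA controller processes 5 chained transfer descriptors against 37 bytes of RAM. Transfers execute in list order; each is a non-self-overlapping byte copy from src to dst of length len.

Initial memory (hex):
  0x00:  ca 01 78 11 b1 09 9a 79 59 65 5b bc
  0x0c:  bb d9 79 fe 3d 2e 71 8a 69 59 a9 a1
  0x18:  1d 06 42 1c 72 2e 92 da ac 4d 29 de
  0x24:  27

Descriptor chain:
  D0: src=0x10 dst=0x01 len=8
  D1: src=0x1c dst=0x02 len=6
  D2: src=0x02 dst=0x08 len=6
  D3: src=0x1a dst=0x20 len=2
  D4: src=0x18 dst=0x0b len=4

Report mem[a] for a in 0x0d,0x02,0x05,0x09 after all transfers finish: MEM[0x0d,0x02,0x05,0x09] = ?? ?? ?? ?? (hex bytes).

[0] 0x10->0x01 len=8 : 3d 2e 71 8a 69 59 a9 a1
[1] 0x1c->0x02 len=6 : 72 2e 92 da ac 4d
[2] 0x02->0x08 len=6 : 72 2e 92 da ac 4d
[3] 0x1a->0x20 len=2 : 42 1c
[4] 0x18->0x0b len=4 : 1d 06 42 1c
query mem[0x0d]=0x42, mem[0x02]=0x72, mem[0x05]=0xda, mem[0x09]=0x2e

MEM[0x0d,0x02,0x05,0x09] = 42 72 da 2e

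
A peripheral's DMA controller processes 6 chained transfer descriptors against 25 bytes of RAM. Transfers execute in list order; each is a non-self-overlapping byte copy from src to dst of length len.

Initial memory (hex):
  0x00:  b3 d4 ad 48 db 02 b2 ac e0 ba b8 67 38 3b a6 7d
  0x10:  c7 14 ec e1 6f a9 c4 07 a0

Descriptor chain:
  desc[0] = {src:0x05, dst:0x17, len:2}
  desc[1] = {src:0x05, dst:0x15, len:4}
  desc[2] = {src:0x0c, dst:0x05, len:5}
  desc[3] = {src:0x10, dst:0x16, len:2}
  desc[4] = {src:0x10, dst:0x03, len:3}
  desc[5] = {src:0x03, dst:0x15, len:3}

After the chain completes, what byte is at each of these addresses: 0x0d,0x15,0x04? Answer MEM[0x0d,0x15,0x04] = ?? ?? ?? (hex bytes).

D0: mem[0x17..0x18] <- [02 b2]
D1: mem[0x15..0x18] <- [02 b2 ac e0]
D2: mem[0x05..0x09] <- [38 3b a6 7d c7]
D3: mem[0x16..0x17] <- [c7 14]
D4: mem[0x03..0x05] <- [c7 14 ec]
D5: mem[0x15..0x17] <- [c7 14 ec]
query mem[0x0d]=0x3b, mem[0x15]=0xc7, mem[0x04]=0x14

MEM[0x0d,0x15,0x04] = 3b c7 14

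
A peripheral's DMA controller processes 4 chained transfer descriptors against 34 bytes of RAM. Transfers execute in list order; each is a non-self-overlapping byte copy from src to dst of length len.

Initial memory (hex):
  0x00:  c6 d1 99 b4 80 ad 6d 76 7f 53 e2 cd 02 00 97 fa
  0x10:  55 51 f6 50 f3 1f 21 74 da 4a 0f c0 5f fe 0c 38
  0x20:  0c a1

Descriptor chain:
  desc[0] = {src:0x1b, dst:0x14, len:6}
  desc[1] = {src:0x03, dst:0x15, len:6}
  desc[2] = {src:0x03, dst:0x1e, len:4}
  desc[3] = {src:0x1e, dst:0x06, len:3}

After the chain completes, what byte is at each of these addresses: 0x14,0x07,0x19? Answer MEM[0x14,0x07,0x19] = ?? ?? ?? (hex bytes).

MEM[0x14,0x07,0x19] = c0 80 76

  after D0: wrote 6B at 0x14 = c05ffe0c380c
  after D1: wrote 6B at 0x15 = b480ad6d767f
  after D2: wrote 4B at 0x1e = b480ad6d
  after D3: wrote 3B at 0x06 = b480ad
query mem[0x14]=0xc0, mem[0x07]=0x80, mem[0x19]=0x76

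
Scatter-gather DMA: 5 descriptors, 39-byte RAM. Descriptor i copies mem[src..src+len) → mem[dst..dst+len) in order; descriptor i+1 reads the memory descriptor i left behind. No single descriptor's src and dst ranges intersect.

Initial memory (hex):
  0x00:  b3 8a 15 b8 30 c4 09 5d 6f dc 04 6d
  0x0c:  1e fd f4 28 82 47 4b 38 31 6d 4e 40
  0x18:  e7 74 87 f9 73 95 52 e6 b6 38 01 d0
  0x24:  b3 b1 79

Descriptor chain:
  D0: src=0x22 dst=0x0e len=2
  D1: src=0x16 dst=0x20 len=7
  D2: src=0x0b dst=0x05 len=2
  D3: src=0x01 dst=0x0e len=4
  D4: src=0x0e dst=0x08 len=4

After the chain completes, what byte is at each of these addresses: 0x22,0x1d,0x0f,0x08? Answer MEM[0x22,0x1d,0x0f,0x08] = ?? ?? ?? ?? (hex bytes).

MEM[0x22,0x1d,0x0f,0x08] = e7 95 15 8a

D0: mem[0x0e..0x0f] <- [01 d0]
D1: mem[0x20..0x26] <- [4e 40 e7 74 87 f9 73]
D2: mem[0x05..0x06] <- [6d 1e]
D3: mem[0x0e..0x11] <- [8a 15 b8 30]
D4: mem[0x08..0x0b] <- [8a 15 b8 30]
query mem[0x22]=0xe7, mem[0x1d]=0x95, mem[0x0f]=0x15, mem[0x08]=0x8a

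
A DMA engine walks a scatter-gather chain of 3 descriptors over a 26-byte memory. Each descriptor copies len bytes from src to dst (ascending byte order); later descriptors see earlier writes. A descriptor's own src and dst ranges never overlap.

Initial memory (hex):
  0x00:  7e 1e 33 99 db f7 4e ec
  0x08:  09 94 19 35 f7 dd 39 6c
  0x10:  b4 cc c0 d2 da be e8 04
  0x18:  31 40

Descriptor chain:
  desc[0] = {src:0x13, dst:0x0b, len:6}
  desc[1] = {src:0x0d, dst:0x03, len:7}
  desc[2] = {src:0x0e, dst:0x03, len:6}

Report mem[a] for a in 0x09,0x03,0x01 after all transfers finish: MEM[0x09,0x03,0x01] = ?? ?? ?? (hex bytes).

  after D0: wrote 6B at 0x0b = d2dabee80431
  after D1: wrote 7B at 0x03 = bee80431ccc0d2
  after D2: wrote 6B at 0x03 = e80431ccc0d2
query mem[0x09]=0xd2, mem[0x03]=0xe8, mem[0x01]=0x1e

MEM[0x09,0x03,0x01] = d2 e8 1e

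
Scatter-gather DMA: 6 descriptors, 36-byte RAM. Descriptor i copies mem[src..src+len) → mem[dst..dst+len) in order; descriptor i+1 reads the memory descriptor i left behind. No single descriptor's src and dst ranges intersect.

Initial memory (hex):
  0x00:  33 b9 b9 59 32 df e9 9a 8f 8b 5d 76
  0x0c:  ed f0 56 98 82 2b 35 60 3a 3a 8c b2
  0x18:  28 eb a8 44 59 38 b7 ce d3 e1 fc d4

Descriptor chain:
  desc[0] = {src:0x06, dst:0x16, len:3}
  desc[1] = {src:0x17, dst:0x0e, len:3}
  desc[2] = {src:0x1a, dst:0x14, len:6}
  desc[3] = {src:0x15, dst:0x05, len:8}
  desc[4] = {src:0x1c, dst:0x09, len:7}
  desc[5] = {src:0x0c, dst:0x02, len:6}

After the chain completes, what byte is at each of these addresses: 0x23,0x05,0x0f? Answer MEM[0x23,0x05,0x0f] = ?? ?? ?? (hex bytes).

MEM[0x23,0x05,0x0f] = d4 fc fc

D0: mem[0x16..0x18] <- [e9 9a 8f]
D1: mem[0x0e..0x10] <- [9a 8f eb]
D2: mem[0x14..0x19] <- [a8 44 59 38 b7 ce]
D3: mem[0x05..0x0c] <- [44 59 38 b7 ce a8 44 59]
D4: mem[0x09..0x0f] <- [59 38 b7 ce d3 e1 fc]
D5: mem[0x02..0x07] <- [ce d3 e1 fc eb 2b]
query mem[0x23]=0xd4, mem[0x05]=0xfc, mem[0x0f]=0xfc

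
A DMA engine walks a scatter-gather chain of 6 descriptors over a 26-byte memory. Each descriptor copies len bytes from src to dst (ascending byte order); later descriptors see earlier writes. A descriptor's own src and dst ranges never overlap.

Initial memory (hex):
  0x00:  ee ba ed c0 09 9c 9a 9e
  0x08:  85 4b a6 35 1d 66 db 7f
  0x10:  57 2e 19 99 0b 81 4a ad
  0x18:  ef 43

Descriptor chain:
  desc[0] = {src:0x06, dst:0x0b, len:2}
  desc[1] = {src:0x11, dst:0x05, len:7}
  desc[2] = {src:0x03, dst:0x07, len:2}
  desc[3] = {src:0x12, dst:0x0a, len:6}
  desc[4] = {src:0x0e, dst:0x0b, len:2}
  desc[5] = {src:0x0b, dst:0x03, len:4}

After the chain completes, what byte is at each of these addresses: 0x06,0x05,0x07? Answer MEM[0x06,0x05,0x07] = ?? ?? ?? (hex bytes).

  after D0: wrote 2B at 0x0b = 9a9e
  after D1: wrote 7B at 0x05 = 2e19990b814aad
  after D2: wrote 2B at 0x07 = c009
  after D3: wrote 6B at 0x0a = 19990b814aad
  after D4: wrote 2B at 0x0b = 4aad
  after D5: wrote 4B at 0x03 = 4aad814a
query mem[0x06]=0x4a, mem[0x05]=0x81, mem[0x07]=0xc0

MEM[0x06,0x05,0x07] = 4a 81 c0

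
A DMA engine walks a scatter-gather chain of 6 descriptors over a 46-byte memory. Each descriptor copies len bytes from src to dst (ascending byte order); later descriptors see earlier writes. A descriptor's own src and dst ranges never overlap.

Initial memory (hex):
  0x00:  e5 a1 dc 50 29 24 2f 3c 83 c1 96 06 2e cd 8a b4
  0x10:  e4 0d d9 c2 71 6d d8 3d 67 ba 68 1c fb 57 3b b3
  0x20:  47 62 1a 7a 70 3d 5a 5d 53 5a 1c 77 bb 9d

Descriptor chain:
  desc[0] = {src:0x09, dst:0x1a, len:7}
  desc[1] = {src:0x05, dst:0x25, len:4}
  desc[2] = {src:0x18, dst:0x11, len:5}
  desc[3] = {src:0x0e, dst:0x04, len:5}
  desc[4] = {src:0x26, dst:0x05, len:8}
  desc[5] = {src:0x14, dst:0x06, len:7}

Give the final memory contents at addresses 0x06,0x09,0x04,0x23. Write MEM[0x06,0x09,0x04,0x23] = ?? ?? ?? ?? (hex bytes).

MEM[0x06,0x09,0x04,0x23] = 96 3d 8a 7a

[0] 0x09->0x1a len=7 : c1 96 06 2e cd 8a b4
[1] 0x05->0x25 len=4 : 24 2f 3c 83
[2] 0x18->0x11 len=5 : 67 ba c1 96 06
[3] 0x0e->0x04 len=5 : 8a b4 e4 67 ba
[4] 0x26->0x05 len=8 : 2f 3c 83 5a 1c 77 bb 9d
[5] 0x14->0x06 len=7 : 96 06 d8 3d 67 ba c1
query mem[0x06]=0x96, mem[0x09]=0x3d, mem[0x04]=0x8a, mem[0x23]=0x7a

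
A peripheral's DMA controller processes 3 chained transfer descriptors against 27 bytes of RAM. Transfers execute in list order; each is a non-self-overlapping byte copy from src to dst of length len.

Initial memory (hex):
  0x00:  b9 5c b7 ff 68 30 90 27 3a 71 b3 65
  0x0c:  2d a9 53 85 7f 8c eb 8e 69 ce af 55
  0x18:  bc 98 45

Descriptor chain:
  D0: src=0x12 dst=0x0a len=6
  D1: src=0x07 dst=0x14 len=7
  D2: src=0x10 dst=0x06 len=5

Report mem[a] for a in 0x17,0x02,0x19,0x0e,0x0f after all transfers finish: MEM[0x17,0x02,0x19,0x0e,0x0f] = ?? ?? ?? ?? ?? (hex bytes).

MEM[0x17,0x02,0x19,0x0e,0x0f] = eb b7 69 af 55

#0 dst[0x0a+6] := {0xeb,0x8e,0x69,0xce,0xaf,0x55}
#1 dst[0x14+7] := {0x27,0x3a,0x71,0xeb,0x8e,0x69,0xce}
#2 dst[0x06+5] := {0x7f,0x8c,0xeb,0x8e,0x27}
query mem[0x17]=0xeb, mem[0x02]=0xb7, mem[0x19]=0x69, mem[0x0e]=0xaf, mem[0x0f]=0x55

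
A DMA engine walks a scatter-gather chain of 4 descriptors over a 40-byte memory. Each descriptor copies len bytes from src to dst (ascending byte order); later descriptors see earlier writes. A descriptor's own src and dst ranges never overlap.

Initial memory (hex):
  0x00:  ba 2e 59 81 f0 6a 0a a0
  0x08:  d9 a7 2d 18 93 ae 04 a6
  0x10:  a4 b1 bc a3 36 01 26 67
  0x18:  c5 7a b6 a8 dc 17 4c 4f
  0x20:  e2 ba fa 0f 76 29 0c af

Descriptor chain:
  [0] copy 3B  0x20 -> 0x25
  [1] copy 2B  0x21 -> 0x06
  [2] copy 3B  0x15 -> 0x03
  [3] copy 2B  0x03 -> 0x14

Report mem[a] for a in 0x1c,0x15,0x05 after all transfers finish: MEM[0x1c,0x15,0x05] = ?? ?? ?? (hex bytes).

  after D0: wrote 3B at 0x25 = e2bafa
  after D1: wrote 2B at 0x06 = bafa
  after D2: wrote 3B at 0x03 = 012667
  after D3: wrote 2B at 0x14 = 0126
query mem[0x1c]=0xdc, mem[0x15]=0x26, mem[0x05]=0x67

MEM[0x1c,0x15,0x05] = dc 26 67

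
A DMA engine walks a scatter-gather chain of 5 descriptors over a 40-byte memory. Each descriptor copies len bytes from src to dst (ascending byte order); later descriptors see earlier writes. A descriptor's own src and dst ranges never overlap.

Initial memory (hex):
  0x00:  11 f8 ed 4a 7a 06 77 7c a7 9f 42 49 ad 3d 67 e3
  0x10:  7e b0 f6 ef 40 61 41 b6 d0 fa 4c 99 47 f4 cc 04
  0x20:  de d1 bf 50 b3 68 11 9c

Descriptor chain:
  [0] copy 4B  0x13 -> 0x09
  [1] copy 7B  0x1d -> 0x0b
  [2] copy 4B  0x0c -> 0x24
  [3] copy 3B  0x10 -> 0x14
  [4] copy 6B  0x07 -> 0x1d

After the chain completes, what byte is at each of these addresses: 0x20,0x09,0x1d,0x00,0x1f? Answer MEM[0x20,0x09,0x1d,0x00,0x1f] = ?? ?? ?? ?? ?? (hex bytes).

MEM[0x20,0x09,0x1d,0x00,0x1f] = 40 ef 7c 11 ef

  after D0: wrote 4B at 0x09 = ef406141
  after D1: wrote 7B at 0x0b = f4cc04ded1bf50
  after D2: wrote 4B at 0x24 = cc04ded1
  after D3: wrote 3B at 0x14 = bf50f6
  after D4: wrote 6B at 0x1d = 7ca7ef40f4cc
query mem[0x20]=0x40, mem[0x09]=0xef, mem[0x1d]=0x7c, mem[0x00]=0x11, mem[0x1f]=0xef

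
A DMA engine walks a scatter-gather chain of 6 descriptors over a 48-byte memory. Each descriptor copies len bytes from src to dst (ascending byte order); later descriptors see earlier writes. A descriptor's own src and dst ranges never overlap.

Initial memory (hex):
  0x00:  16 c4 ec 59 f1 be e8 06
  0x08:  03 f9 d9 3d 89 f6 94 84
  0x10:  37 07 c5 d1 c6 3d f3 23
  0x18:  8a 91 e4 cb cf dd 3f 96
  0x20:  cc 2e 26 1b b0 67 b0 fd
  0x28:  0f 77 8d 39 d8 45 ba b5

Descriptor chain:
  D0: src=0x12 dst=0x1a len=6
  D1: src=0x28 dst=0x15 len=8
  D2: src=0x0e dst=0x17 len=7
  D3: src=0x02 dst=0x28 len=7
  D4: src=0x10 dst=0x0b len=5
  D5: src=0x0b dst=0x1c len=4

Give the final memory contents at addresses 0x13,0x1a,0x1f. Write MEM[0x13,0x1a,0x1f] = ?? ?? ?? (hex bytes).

  after D0: wrote 6B at 0x1a = c5d1c63df323
  after D1: wrote 8B at 0x15 = 0f778d39d845bab5
  after D2: wrote 7B at 0x17 = 94843707c5d1c6
  after D3: wrote 7B at 0x28 = ec59f1bee80603
  after D4: wrote 5B at 0x0b = 3707c5d1c6
  after D5: wrote 4B at 0x1c = 3707c5d1
query mem[0x13]=0xd1, mem[0x1a]=0x07, mem[0x1f]=0xd1

MEM[0x13,0x1a,0x1f] = d1 07 d1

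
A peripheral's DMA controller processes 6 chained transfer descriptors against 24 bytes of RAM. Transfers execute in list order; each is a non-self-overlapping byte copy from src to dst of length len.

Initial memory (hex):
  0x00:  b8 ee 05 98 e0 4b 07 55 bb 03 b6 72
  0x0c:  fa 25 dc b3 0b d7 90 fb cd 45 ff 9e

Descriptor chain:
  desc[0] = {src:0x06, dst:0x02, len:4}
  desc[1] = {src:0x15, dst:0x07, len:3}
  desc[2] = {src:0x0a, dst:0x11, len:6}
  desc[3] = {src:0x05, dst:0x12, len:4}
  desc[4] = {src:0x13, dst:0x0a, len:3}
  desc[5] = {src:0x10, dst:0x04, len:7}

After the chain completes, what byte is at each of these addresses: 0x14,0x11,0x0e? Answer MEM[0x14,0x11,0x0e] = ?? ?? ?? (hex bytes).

[0] 0x06->0x02 len=4 : 07 55 bb 03
[1] 0x15->0x07 len=3 : 45 ff 9e
[2] 0x0a->0x11 len=6 : b6 72 fa 25 dc b3
[3] 0x05->0x12 len=4 : 03 07 45 ff
[4] 0x13->0x0a len=3 : 07 45 ff
[5] 0x10->0x04 len=7 : 0b b6 03 07 45 ff b3
query mem[0x14]=0x45, mem[0x11]=0xb6, mem[0x0e]=0xdc

MEM[0x14,0x11,0x0e] = 45 b6 dc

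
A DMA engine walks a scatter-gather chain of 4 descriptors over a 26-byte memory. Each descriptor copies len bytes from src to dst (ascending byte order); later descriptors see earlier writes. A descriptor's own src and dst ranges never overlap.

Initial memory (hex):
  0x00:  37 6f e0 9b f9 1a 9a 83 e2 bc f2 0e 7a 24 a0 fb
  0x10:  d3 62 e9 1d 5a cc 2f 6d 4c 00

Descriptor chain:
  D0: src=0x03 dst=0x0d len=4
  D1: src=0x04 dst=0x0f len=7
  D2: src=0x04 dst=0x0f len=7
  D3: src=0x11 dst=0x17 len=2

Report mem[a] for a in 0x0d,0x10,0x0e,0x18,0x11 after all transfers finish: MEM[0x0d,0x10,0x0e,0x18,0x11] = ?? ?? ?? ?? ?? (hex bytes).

  after D0: wrote 4B at 0x0d = 9bf91a9a
  after D1: wrote 7B at 0x0f = f91a9a83e2bcf2
  after D2: wrote 7B at 0x0f = f91a9a83e2bcf2
  after D3: wrote 2B at 0x17 = 9a83
query mem[0x0d]=0x9b, mem[0x10]=0x1a, mem[0x0e]=0xf9, mem[0x18]=0x83, mem[0x11]=0x9a

MEM[0x0d,0x10,0x0e,0x18,0x11] = 9b 1a f9 83 9a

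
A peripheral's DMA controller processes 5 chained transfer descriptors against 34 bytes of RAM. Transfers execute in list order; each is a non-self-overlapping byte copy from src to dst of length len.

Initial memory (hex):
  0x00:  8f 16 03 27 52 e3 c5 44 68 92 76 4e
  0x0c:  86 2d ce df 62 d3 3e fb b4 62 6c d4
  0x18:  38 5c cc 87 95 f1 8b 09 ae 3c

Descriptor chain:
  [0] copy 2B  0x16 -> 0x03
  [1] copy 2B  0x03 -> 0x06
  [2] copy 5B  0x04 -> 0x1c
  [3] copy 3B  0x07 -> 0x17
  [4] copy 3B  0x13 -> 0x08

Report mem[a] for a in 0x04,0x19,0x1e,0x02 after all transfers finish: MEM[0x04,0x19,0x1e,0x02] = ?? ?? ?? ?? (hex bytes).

MEM[0x04,0x19,0x1e,0x02] = d4 92 6c 03

[0] 0x16->0x03 len=2 : 6c d4
[1] 0x03->0x06 len=2 : 6c d4
[2] 0x04->0x1c len=5 : d4 e3 6c d4 68
[3] 0x07->0x17 len=3 : d4 68 92
[4] 0x13->0x08 len=3 : fb b4 62
query mem[0x04]=0xd4, mem[0x19]=0x92, mem[0x1e]=0x6c, mem[0x02]=0x03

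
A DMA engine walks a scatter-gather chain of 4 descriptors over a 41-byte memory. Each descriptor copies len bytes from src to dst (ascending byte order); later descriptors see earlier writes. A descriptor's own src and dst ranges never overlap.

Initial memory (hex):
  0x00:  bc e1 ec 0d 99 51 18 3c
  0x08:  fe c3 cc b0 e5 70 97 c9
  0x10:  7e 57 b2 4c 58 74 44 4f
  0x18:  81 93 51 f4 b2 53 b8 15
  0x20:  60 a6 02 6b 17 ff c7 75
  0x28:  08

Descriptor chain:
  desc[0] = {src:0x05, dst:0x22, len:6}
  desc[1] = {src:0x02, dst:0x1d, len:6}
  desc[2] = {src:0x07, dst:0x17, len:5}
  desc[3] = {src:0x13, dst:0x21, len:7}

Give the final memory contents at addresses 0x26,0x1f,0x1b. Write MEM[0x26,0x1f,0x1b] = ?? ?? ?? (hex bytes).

D0: mem[0x22..0x27] <- [51 18 3c fe c3 cc]
D1: mem[0x1d..0x22] <- [ec 0d 99 51 18 3c]
D2: mem[0x17..0x1b] <- [3c fe c3 cc b0]
D3: mem[0x21..0x27] <- [4c 58 74 44 3c fe c3]
query mem[0x26]=0xfe, mem[0x1f]=0x99, mem[0x1b]=0xb0

MEM[0x26,0x1f,0x1b] = fe 99 b0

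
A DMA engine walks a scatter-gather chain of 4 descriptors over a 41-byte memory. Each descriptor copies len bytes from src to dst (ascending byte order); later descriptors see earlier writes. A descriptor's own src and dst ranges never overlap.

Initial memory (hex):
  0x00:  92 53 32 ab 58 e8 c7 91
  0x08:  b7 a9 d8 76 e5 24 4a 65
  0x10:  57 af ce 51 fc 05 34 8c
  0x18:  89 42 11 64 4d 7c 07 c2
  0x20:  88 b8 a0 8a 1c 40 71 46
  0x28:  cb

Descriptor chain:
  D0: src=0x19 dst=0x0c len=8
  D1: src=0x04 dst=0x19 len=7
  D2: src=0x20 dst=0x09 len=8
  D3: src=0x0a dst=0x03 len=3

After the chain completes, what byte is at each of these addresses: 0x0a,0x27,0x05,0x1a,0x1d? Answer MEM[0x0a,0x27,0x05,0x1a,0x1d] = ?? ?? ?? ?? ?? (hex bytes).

[0] 0x19->0x0c len=8 : 42 11 64 4d 7c 07 c2 88
[1] 0x04->0x19 len=7 : 58 e8 c7 91 b7 a9 d8
[2] 0x20->0x09 len=8 : 88 b8 a0 8a 1c 40 71 46
[3] 0x0a->0x03 len=3 : b8 a0 8a
query mem[0x0a]=0xb8, mem[0x27]=0x46, mem[0x05]=0x8a, mem[0x1a]=0xe8, mem[0x1d]=0xb7

MEM[0x0a,0x27,0x05,0x1a,0x1d] = b8 46 8a e8 b7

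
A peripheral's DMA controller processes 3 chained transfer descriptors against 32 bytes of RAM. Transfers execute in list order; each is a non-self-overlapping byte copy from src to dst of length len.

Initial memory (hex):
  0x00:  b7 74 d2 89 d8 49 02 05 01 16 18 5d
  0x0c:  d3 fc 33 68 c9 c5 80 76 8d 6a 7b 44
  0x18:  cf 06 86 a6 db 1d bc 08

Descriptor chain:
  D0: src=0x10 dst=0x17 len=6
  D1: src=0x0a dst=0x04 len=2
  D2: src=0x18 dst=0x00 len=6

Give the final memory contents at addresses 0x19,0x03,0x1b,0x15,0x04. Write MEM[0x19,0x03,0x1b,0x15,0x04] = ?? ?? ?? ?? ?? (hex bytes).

D0: mem[0x17..0x1c] <- [c9 c5 80 76 8d 6a]
D1: mem[0x04..0x05] <- [18 5d]
D2: mem[0x00..0x05] <- [c5 80 76 8d 6a 1d]
query mem[0x19]=0x80, mem[0x03]=0x8d, mem[0x1b]=0x8d, mem[0x15]=0x6a, mem[0x04]=0x6a

MEM[0x19,0x03,0x1b,0x15,0x04] = 80 8d 8d 6a 6a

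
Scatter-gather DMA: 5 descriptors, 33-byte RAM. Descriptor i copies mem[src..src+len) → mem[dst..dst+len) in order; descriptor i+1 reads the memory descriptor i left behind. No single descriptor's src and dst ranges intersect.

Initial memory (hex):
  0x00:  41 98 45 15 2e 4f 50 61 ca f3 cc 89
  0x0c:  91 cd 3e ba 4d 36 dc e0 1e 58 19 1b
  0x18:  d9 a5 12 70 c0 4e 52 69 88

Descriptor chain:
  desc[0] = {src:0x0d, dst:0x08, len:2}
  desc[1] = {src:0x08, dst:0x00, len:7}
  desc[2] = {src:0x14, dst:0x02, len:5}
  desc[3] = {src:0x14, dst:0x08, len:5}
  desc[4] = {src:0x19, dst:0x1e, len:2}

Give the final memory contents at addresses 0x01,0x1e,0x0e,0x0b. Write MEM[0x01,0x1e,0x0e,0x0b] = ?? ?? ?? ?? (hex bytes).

  after D0: wrote 2B at 0x08 = cd3e
  after D1: wrote 7B at 0x00 = cd3ecc8991cd3e
  after D2: wrote 5B at 0x02 = 1e58191bd9
  after D3: wrote 5B at 0x08 = 1e58191bd9
  after D4: wrote 2B at 0x1e = a512
query mem[0x01]=0x3e, mem[0x1e]=0xa5, mem[0x0e]=0x3e, mem[0x0b]=0x1b

MEM[0x01,0x1e,0x0e,0x0b] = 3e a5 3e 1b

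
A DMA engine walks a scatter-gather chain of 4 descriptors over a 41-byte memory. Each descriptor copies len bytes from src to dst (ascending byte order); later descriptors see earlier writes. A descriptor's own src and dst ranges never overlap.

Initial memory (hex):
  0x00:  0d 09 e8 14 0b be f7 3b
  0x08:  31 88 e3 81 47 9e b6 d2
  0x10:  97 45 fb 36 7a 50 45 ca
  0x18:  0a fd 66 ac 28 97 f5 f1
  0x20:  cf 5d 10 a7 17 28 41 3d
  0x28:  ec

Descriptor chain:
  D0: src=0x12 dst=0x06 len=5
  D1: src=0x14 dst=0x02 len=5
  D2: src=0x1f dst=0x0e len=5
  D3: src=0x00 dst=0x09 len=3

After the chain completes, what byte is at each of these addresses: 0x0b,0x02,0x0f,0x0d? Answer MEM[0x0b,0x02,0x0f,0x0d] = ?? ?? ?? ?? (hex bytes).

  after D0: wrote 5B at 0x06 = fb367a5045
  after D1: wrote 5B at 0x02 = 7a5045ca0a
  after D2: wrote 5B at 0x0e = f1cf5d10a7
  after D3: wrote 3B at 0x09 = 0d097a
query mem[0x0b]=0x7a, mem[0x02]=0x7a, mem[0x0f]=0xcf, mem[0x0d]=0x9e

MEM[0x0b,0x02,0x0f,0x0d] = 7a 7a cf 9e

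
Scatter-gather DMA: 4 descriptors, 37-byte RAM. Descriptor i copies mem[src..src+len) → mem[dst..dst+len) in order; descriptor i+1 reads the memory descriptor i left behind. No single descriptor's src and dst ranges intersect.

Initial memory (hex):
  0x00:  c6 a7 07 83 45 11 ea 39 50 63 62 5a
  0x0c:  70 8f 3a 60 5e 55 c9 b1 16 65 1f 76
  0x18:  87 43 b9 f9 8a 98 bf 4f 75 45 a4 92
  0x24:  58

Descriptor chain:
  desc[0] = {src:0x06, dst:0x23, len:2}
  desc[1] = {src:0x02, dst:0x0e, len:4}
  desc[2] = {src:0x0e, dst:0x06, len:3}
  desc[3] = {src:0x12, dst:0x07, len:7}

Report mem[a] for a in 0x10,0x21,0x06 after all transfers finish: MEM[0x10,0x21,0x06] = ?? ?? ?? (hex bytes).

D0: mem[0x23..0x24] <- [ea 39]
D1: mem[0x0e..0x11] <- [07 83 45 11]
D2: mem[0x06..0x08] <- [07 83 45]
D3: mem[0x07..0x0d] <- [c9 b1 16 65 1f 76 87]
query mem[0x10]=0x45, mem[0x21]=0x45, mem[0x06]=0x07

MEM[0x10,0x21,0x06] = 45 45 07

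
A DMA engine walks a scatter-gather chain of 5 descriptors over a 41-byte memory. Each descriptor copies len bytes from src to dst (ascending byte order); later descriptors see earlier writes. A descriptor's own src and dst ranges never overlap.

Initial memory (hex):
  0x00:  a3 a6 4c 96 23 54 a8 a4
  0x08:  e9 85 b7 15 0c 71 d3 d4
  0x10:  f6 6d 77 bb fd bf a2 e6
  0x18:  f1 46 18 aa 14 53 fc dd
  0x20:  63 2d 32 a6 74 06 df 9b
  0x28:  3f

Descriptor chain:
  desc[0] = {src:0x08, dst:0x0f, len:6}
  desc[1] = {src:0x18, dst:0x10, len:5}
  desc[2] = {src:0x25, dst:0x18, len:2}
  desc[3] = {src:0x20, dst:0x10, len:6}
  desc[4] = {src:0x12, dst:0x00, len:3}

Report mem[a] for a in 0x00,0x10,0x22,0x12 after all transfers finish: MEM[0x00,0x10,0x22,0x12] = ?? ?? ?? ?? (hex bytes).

MEM[0x00,0x10,0x22,0x12] = 32 63 32 32

[0] 0x08->0x0f len=6 : e9 85 b7 15 0c 71
[1] 0x18->0x10 len=5 : f1 46 18 aa 14
[2] 0x25->0x18 len=2 : 06 df
[3] 0x20->0x10 len=6 : 63 2d 32 a6 74 06
[4] 0x12->0x00 len=3 : 32 a6 74
query mem[0x00]=0x32, mem[0x10]=0x63, mem[0x22]=0x32, mem[0x12]=0x32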